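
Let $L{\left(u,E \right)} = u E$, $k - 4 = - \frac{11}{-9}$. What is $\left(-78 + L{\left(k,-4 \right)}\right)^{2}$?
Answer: $\frac{792100}{81} \approx 9779.0$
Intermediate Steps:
$k = \frac{47}{9}$ ($k = 4 - \frac{11}{-9} = 4 - - \frac{11}{9} = 4 + \frac{11}{9} = \frac{47}{9} \approx 5.2222$)
$L{\left(u,E \right)} = E u$
$\left(-78 + L{\left(k,-4 \right)}\right)^{2} = \left(-78 - \frac{188}{9}\right)^{2} = \left(- \frac{890}{9}\right)^{2} = \frac{792100}{81}$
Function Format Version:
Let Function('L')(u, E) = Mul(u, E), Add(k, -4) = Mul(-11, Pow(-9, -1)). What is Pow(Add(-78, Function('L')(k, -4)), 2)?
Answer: Rational(792100, 81) ≈ 9779.0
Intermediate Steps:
k = Rational(47, 9) (k = Add(4, Mul(-11, Pow(-9, -1))) = Add(4, Mul(-11, Rational(-1, 9))) = Add(4, Rational(11, 9)) = Rational(47, 9) ≈ 5.2222)
Function('L')(u, E) = Mul(E, u)
Pow(Add(-78, Function('L')(k, -4)), 2) = Pow(Add(-78, Mul(-4, Rational(47, 9))), 2) = Pow(Add(-78, Rational(-188, 9)), 2) = Pow(Rational(-890, 9), 2) = Rational(792100, 81)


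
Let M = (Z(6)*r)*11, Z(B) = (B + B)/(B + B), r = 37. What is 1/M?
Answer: 1/407 ≈ 0.0024570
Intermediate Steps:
Z(B) = 1 (Z(B) = (2*B)/((2*B)) = (2*B)*(1/(2*B)) = 1)
M = 407 (M = (1*37)*11 = 37*11 = 407)
1/M = 1/407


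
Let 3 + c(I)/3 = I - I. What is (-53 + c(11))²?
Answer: 3844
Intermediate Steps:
c(I) = -9 (c(I) = -9 + 3*(I - I) = -9 + 3*0 = -9 + 0 = -9)
(-53 + c(11))² = (-53 - 9)² = (-62)² = 3844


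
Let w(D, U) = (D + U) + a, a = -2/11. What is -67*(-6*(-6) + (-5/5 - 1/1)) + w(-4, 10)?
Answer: -24994/11 ≈ -2272.2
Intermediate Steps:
a = -2/11 (a = -2*1/11 = -2/11 ≈ -0.18182)
w(D, U) = -2/11 + D + U (w(D, U) = (D + U) - 2/11 = -2/11 + D + U)
-67*(-6*(-6) + (-5/5 - 1/1)) + w(-4, 10) = -67*(-6*(-6) + (-5/5 - 1/1)) + (-2/11 - 4 + 10) = -67*(36 + (-5*⅕ - 1*1)) + 64/11 = -67*(36 + (-1 - 1)) + 64/11 = -67*(36 - 2) + 64/11 = -67*34 + 64/11 = -2278 + 64/11 = -24994/11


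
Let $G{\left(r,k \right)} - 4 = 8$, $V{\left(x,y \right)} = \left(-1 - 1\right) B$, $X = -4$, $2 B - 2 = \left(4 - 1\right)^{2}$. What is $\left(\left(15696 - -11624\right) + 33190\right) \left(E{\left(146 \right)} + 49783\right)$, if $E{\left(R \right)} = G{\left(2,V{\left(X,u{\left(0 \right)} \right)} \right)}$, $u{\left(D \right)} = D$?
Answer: $3013095450$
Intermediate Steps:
$B = \frac{11}{2}$ ($B = 1 + \frac{\left(4 - 1\right)^{2}}{2} = 1 + \frac{3^{2}}{2} = 1 + \frac{1}{2} \cdot 9 = 1 + \frac{9}{2} = \frac{11}{2} \approx 5.5$)
$V{\left(x,y \right)} = -11$ ($V{\left(x,y \right)} = \left(-1 - 1\right) \frac{11}{2} = \left(-2\right) \frac{11}{2} = -11$)
$G{\left(r,k \right)} = 12$ ($G{\left(r,k \right)} = 4 + 8 = 12$)
$E{\left(R \right)} = 12$
$\left(\left(15696 - -11624\right) + 33190\right) \left(E{\left(146 \right)} + 49783\right) = \left(\left(15696 - -11624\right) + 33190\right) \left(12 + 49783\right) = \left(\left(15696 + 11624\right) + 33190\right) 49795 = \left(27320 + 33190\right) 49795 = 60510 \cdot 49795 = 3013095450$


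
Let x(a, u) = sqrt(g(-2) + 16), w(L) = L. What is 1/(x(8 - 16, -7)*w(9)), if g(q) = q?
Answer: sqrt(14)/126 ≈ 0.029696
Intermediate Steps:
x(a, u) = sqrt(14) (x(a, u) = sqrt(-2 + 16) = sqrt(14))
1/(x(8 - 16, -7)*w(9)) = 1/(sqrt(14)*9) = 1/(9*sqrt(14)) = sqrt(14)/126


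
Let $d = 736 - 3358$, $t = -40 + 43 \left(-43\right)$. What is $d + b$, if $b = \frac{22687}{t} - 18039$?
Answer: $- \frac{39051316}{1889} \approx -20673.0$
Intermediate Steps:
$t = -1889$ ($t = -40 - 1849 = -1889$)
$d = -2622$
$b = - \frac{34098358}{1889}$ ($b = \frac{22687}{-1889} - 18039 = 22687 \left(- \frac{1}{1889}\right) - 18039 = - \frac{22687}{1889} - 18039 = - \frac{34098358}{1889} \approx -18051.0$)
$d + b = -2622 - \frac{34098358}{1889} = - \frac{39051316}{1889}$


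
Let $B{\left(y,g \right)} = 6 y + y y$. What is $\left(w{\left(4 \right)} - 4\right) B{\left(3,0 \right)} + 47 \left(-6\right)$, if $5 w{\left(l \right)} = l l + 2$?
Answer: $- \frac{1464}{5} \approx -292.8$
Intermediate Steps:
$w{\left(l \right)} = \frac{2}{5} + \frac{l^{2}}{5}$ ($w{\left(l \right)} = \frac{l l + 2}{5} = \frac{l^{2} + 2}{5} = \frac{2 + l^{2}}{5} = \frac{2}{5} + \frac{l^{2}}{5}$)
$B{\left(y,g \right)} = y^{2} + 6 y$ ($B{\left(y,g \right)} = 6 y + y^{2} = y^{2} + 6 y$)
$\left(w{\left(4 \right)} - 4\right) B{\left(3,0 \right)} + 47 \left(-6\right) = \left(\left(\frac{2}{5} + \frac{4^{2}}{5}\right) - 4\right) 3 \left(6 + 3\right) + 47 \left(-6\right) = \left(\left(\frac{2}{5} + \frac{1}{5} \cdot 16\right) - 4\right) 3 \cdot 9 - 282 = \left(\left(\frac{2}{5} + \frac{16}{5}\right) - 4\right) 27 - 282 = \left(\frac{18}{5} - 4\right) 27 - 282 = \left(- \frac{2}{5}\right) 27 - 282 = - \frac{54}{5} - 282 = - \frac{1464}{5}$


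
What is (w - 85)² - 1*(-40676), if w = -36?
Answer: 55317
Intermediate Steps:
(w - 85)² - 1*(-40676) = (-36 - 85)² - 1*(-40676) = (-121)² + 40676 = 14641 + 40676 = 55317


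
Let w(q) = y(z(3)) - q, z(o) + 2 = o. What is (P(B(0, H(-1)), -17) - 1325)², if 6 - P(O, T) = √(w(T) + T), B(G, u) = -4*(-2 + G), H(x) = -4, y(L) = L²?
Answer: 1742400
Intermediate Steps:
z(o) = -2 + o
B(G, u) = 8 - 4*G
w(q) = 1 - q (w(q) = (-2 + 3)² - q = 1² - q = 1 - q)
P(O, T) = 5 (P(O, T) = 6 - √((1 - T) + T) = 6 - √1 = 6 - 1*1 = 6 - 1 = 5)
(P(B(0, H(-1)), -17) - 1325)² = (5 - 1325)² = (-1320)² = 1742400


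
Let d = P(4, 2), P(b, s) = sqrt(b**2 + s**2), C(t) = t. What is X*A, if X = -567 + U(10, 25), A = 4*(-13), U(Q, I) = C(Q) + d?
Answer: 28964 - 104*sqrt(5) ≈ 28731.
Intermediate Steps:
d = 2*sqrt(5) (d = sqrt(4**2 + 2**2) = sqrt(16 + 4) = sqrt(20) = 2*sqrt(5) ≈ 4.4721)
U(Q, I) = Q + 2*sqrt(5)
A = -52
X = -557 + 2*sqrt(5) (X = -567 + (10 + 2*sqrt(5)) = -557 + 2*sqrt(5) ≈ -552.53)
X*A = (-557 + 2*sqrt(5))*(-52) = 28964 - 104*sqrt(5)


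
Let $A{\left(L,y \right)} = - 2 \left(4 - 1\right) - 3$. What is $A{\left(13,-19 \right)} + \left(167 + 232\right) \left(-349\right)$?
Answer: $-139260$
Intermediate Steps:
$A{\left(L,y \right)} = -9$ ($A{\left(L,y \right)} = - 2 \left(4 - 1\right) - 3 = \left(-2\right) 3 - 3 = -6 - 3 = -9$)
$A{\left(13,-19 \right)} + \left(167 + 232\right) \left(-349\right) = -9 + \left(167 + 232\right) \left(-349\right) = -9 + 399 \left(-349\right) = -9 - 139251 = -139260$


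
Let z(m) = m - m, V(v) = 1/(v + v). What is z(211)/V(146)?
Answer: 0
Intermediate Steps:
V(v) = 1/(2*v)
z(m) = 0
z(211)/V(146) = 0/(((½)/146)) = 0/(((½)*(1/146))) = 0/(1/292) = 0*292 = 0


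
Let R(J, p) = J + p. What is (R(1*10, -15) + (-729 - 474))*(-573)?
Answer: 692184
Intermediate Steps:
(R(1*10, -15) + (-729 - 474))*(-573) = ((1*10 - 15) + (-729 - 474))*(-573) = ((10 - 15) - 1203)*(-573) = (-5 - 1203)*(-573) = -1208*(-573) = 692184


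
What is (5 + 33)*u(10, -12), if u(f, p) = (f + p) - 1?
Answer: -114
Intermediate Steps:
u(f, p) = -1 + f + p
(5 + 33)*u(10, -12) = (5 + 33)*(-1 + 10 - 12) = 38*(-3) = -114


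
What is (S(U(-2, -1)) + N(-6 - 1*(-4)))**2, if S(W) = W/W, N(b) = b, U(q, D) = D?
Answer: 1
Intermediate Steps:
S(W) = 1
(S(U(-2, -1)) + N(-6 - 1*(-4)))**2 = (1 + (-6 - 1*(-4)))**2 = (1 + (-6 + 4))**2 = (1 - 2)**2 = (-1)**2 = 1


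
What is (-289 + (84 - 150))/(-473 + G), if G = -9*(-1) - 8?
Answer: 355/472 ≈ 0.75212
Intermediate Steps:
G = 1 (G = 9 - 8 = 1)
(-289 + (84 - 150))/(-473 + G) = (-289 + (84 - 150))/(-473 + 1) = (-289 - 66)/(-472) = -355*(-1/472) = 355/472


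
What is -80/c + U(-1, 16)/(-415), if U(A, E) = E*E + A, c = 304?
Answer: -1384/1577 ≈ -0.87762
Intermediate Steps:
U(A, E) = A + E² (U(A, E) = E² + A = A + E²)
-80/c + U(-1, 16)/(-415) = -80/304 + (-1 + 16²)/(-415) = -80*1/304 + (-1 + 256)*(-1/415) = -5/19 + 255*(-1/415) = -5/19 - 51/83 = -1384/1577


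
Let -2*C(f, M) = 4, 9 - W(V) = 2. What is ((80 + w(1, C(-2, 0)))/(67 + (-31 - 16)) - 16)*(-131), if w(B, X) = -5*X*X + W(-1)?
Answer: 33143/20 ≈ 1657.2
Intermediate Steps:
W(V) = 7 (W(V) = 9 - 1*2 = 9 - 2 = 7)
C(f, M) = -2 (C(f, M) = -1/2*4 = -2)
w(B, X) = 7 - 5*X**2 (w(B, X) = -5*X*X + 7 = -5*X**2 + 7 = 7 - 5*X**2)
((80 + w(1, C(-2, 0)))/(67 + (-31 - 16)) - 16)*(-131) = ((80 + (7 - 5*(-2)**2))/(67 + (-31 - 16)) - 16)*(-131) = ((80 + (7 - 5*4))/(67 - 47) - 16)*(-131) = ((80 + (7 - 20))/20 - 16)*(-131) = ((80 - 13)*(1/20) - 16)*(-131) = (67*(1/20) - 16)*(-131) = (67/20 - 16)*(-131) = -253/20*(-131) = 33143/20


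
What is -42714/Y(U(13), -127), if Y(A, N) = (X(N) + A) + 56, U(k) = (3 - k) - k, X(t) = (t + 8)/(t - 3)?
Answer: -5552820/4409 ≈ -1259.4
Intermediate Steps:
X(t) = (8 + t)/(-3 + t)
U(k) = 3 - 2*k
Y(A, N) = 56 + A + (8 + N)/(-3 + N) (Y(A, N) = ((8 + N)/(-3 + N) + A) + 56 = (A + (8 + N)/(-3 + N)) + 56 = 56 + A + (8 + N)/(-3 + N))
-42714/Y(U(13), -127) = -42714*(-3 - 127)/(8 - 127 + (-3 - 127)*(56 + (3 - 2*13))) = -42714*(-130/(8 - 127 - 130*(56 + (3 - 26)))) = -42714*(-130/(8 - 127 - 130*(56 - 23))) = -42714*(-130/(8 - 127 - 130*33)) = -42714*(-130/(8 - 127 - 4290)) = -42714/((-1/130*(-4409))) = -42714/4409/130 = -42714*130/4409 = -5552820/4409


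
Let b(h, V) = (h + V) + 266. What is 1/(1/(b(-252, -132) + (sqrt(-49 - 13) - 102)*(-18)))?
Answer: 1718 - 18*I*sqrt(62) ≈ 1718.0 - 141.73*I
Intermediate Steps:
b(h, V) = 266 + V + h (b(h, V) = (V + h) + 266 = 266 + V + h)
1/(1/(b(-252, -132) + (sqrt(-49 - 13) - 102)*(-18))) = 1/(1/((266 - 132 - 252) + (sqrt(-49 - 13) - 102)*(-18))) = 1/(1/(-118 + (sqrt(-62) - 102)*(-18))) = 1/(1/(-118 + (I*sqrt(62) - 102)*(-18))) = 1/(1/(-118 + (-102 + I*sqrt(62))*(-18))) = 1/(1/(-118 + (1836 - 18*I*sqrt(62)))) = 1/(1/(1718 - 18*I*sqrt(62))) = 1718 - 18*I*sqrt(62)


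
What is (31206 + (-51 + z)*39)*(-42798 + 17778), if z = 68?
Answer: -797362380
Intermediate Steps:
(31206 + (-51 + z)*39)*(-42798 + 17778) = (31206 + (-51 + 68)*39)*(-42798 + 17778) = (31206 + 17*39)*(-25020) = (31206 + 663)*(-25020) = 31869*(-25020) = -797362380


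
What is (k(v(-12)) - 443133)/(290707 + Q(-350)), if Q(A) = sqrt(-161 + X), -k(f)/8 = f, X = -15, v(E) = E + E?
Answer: -42922016429/28170186675 + 590588*I*sqrt(11)/28170186675 ≈ -1.5237 + 6.9533e-5*I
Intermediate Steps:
v(E) = 2*E
k(f) = -8*f
Q(A) = 4*I*sqrt(11) (Q(A) = sqrt(-161 - 15) = sqrt(-176) = 4*I*sqrt(11))
(k(v(-12)) - 443133)/(290707 + Q(-350)) = (-16*(-12) - 443133)/(290707 + 4*I*sqrt(11)) = (-8*(-24) - 443133)/(290707 + 4*I*sqrt(11)) = (192 - 443133)/(290707 + 4*I*sqrt(11)) = -442941/(290707 + 4*I*sqrt(11))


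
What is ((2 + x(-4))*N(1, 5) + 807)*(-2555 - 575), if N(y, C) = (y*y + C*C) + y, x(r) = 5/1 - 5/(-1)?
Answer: -3540030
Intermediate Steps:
x(r) = 10 (x(r) = 5*1 - 5*(-1) = 5 + 5 = 10)
N(y, C) = y + C² + y² (N(y, C) = (y² + C²) + y = (C² + y²) + y = y + C² + y²)
((2 + x(-4))*N(1, 5) + 807)*(-2555 - 575) = ((2 + 10)*(1 + 5² + 1²) + 807)*(-2555 - 575) = (12*(1 + 25 + 1) + 807)*(-3130) = (12*27 + 807)*(-3130) = (324 + 807)*(-3130) = 1131*(-3130) = -3540030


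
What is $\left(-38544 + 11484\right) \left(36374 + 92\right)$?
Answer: $-986769960$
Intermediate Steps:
$\left(-38544 + 11484\right) \left(36374 + 92\right) = \left(-27060\right) 36466 = -986769960$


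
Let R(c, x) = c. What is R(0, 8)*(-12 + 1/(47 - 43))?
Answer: 0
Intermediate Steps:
R(0, 8)*(-12 + 1/(47 - 43)) = 0*(-12 + 1/(47 - 43)) = 0*(-12 + 1/4) = 0*(-12 + ¼) = 0*(-47/4) = 0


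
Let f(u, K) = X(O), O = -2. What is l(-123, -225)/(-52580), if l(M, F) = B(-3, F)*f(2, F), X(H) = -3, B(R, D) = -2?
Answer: -3/26290 ≈ -0.00011411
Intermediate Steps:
f(u, K) = -3
l(M, F) = 6 (l(M, F) = -2*(-3) = 6)
l(-123, -225)/(-52580) = 6/(-52580) = 6*(-1/52580) = -3/26290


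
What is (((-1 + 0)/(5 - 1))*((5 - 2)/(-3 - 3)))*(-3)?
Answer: -3/8 ≈ -0.37500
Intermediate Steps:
(((-1 + 0)/(5 - 1))*((5 - 2)/(-3 - 3)))*(-3) = ((-1/4)*(3/(-6)))*(-3) = ((-1*¼)*(3*(-⅙)))*(-3) = -¼*(-½)*(-3) = (⅛)*(-3) = -3/8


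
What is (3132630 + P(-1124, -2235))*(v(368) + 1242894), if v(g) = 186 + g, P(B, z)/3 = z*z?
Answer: 22529170115640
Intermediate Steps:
P(B, z) = 3*z² (P(B, z) = 3*(z*z) = 3*z²)
(3132630 + P(-1124, -2235))*(v(368) + 1242894) = (3132630 + 3*(-2235)²)*((186 + 368) + 1242894) = (3132630 + 3*4995225)*(554 + 1242894) = (3132630 + 14985675)*1243448 = 18118305*1243448 = 22529170115640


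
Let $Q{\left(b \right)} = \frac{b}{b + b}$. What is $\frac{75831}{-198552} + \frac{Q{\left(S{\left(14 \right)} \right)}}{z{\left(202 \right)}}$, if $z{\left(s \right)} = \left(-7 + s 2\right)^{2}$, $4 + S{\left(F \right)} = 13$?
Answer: $- \frac{3983849601}{10431194056} \approx -0.38192$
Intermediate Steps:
$S{\left(F \right)} = 9$ ($S{\left(F \right)} = -4 + 13 = 9$)
$Q{\left(b \right)} = \frac{1}{2}$ ($Q{\left(b \right)} = \frac{b}{2 b} = b \frac{1}{2 b} = \frac{1}{2}$)
$z{\left(s \right)} = \left(-7 + 2 s\right)^{2}$
$\frac{75831}{-198552} + \frac{Q{\left(S{\left(14 \right)} \right)}}{z{\left(202 \right)}} = \frac{75831}{-198552} + \frac{1}{2 \left(-7 + 2 \cdot 202\right)^{2}} = 75831 \left(- \frac{1}{198552}\right) + \frac{1}{2 \left(-7 + 404\right)^{2}} = - \frac{25277}{66184} + \frac{1}{2 \cdot 397^{2}} = - \frac{25277}{66184} + \frac{1}{2 \cdot 157609} = - \frac{25277}{66184} + \frac{1}{2} \cdot \frac{1}{157609} = - \frac{25277}{66184} + \frac{1}{315218} = - \frac{3983849601}{10431194056}$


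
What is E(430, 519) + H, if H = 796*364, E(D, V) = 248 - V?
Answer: 289473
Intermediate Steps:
H = 289744
E(430, 519) + H = (248 - 1*519) + 289744 = (248 - 519) + 289744 = -271 + 289744 = 289473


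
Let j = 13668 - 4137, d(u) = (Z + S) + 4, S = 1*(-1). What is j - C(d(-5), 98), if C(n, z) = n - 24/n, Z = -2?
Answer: 9554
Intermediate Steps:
S = -1
d(u) = 1 (d(u) = (-2 - 1) + 4 = -3 + 4 = 1)
j = 9531
C(n, z) = n - 24/n
j - C(d(-5), 98) = 9531 - (1 - 24/1) = 9531 - (1 - 24*1) = 9531 - (1 - 24) = 9531 - 1*(-23) = 9531 + 23 = 9554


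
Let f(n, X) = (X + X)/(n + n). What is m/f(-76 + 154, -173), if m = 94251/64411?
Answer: -7351578/11143103 ≈ -0.65974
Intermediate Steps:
m = 94251/64411 (m = 94251*(1/64411) = 94251/64411 ≈ 1.4633)
f(n, X) = X/n (f(n, X) = (2*X)/((2*n)) = (2*X)*(1/(2*n)) = X/n)
m/f(-76 + 154, -173) = 94251/(64411*((-173/(-76 + 154)))) = 94251/(64411*((-173/78))) = 94251/(64411*((-173*1/78))) = 94251/(64411*(-173/78)) = (94251/64411)*(-78/173) = -7351578/11143103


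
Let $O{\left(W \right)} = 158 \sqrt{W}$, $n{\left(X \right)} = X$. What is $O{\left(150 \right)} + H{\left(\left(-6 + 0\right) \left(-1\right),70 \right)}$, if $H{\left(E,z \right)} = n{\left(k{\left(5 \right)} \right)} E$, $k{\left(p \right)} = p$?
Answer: $30 + 790 \sqrt{6} \approx 1965.1$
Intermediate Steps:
$H{\left(E,z \right)} = 5 E$
$O{\left(150 \right)} + H{\left(\left(-6 + 0\right) \left(-1\right),70 \right)} = 158 \sqrt{150} + 5 \left(-6 + 0\right) \left(-1\right) = 158 \cdot 5 \sqrt{6} + 5 \left(\left(-6\right) \left(-1\right)\right) = 790 \sqrt{6} + 5 \cdot 6 = 790 \sqrt{6} + 30 = 30 + 790 \sqrt{6}$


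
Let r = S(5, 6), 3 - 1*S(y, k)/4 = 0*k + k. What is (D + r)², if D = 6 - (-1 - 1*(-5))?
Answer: 100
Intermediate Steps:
S(y, k) = 12 - 4*k (S(y, k) = 12 - 4*(0*k + k) = 12 - 4*(0 + k) = 12 - 4*k)
r = -12 (r = 12 - 4*6 = 12 - 24 = -12)
D = 2 (D = 6 - (-1 + 5) = 6 - 1*4 = 6 - 4 = 2)
(D + r)² = (2 - 12)² = (-10)² = 100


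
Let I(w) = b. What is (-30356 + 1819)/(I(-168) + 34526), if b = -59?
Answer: -28537/34467 ≈ -0.82795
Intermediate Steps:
I(w) = -59
(-30356 + 1819)/(I(-168) + 34526) = (-30356 + 1819)/(-59 + 34526) = -28537/34467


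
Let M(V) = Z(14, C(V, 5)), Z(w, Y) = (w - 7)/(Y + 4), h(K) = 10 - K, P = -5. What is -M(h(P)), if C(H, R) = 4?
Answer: -7/8 ≈ -0.87500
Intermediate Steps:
Z(w, Y) = (-7 + w)/(4 + Y)
M(V) = 7/8 (M(V) = (-7 + 14)/(4 + 4) = 7/8)
-M(h(P)) = -1*7/8 = -7/8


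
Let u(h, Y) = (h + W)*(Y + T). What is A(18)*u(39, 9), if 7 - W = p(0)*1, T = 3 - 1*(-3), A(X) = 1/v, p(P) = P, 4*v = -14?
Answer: -1380/7 ≈ -197.14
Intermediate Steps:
v = -7/2 (v = (¼)*(-14) = -7/2 ≈ -3.5000)
A(X) = -2/7 (A(X) = 1/(-7/2) = -2/7)
T = 6 (T = 3 + 3 = 6)
W = 7 (W = 7 - 0 = 7 - 1*0 = 7 + 0 = 7)
u(h, Y) = (6 + Y)*(7 + h) (u(h, Y) = (h + 7)*(Y + 6) = (7 + h)*(6 + Y) = (6 + Y)*(7 + h))
A(18)*u(39, 9) = -2*(42 + 6*39 + 7*9 + 9*39)/7 = -2*(42 + 234 + 63 + 351)/7 = -2/7*690 = -1380/7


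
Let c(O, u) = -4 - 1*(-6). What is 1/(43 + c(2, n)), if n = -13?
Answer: 1/45 ≈ 0.022222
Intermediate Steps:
c(O, u) = 2 (c(O, u) = -4 + 6 = 2)
1/(43 + c(2, n)) = 1/(43 + 2) = 1/45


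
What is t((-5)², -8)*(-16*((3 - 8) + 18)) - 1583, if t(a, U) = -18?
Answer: 2161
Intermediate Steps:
t((-5)², -8)*(-16*((3 - 8) + 18)) - 1583 = -(-288)*((3 - 8) + 18) - 1583 = -(-288)*(-5 + 18) - 1583 = -(-288)*13 - 1583 = -18*(-208) - 1583 = 3744 - 1583 = 2161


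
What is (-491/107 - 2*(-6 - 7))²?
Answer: 5248681/11449 ≈ 458.44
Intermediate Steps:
(-491/107 - 2*(-6 - 7))² = (-491*1/107 - 2*(-13))² = (-491/107 + 26)² = (2291/107)² = 5248681/11449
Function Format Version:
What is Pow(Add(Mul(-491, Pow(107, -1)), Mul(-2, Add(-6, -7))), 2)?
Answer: Rational(5248681, 11449) ≈ 458.44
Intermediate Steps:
Pow(Add(Mul(-491, Pow(107, -1)), Mul(-2, Add(-6, -7))), 2) = Pow(Add(Mul(-491, Rational(1, 107)), Mul(-2, -13)), 2) = Pow(Add(Rational(-491, 107), 26), 2) = Pow(Rational(2291, 107), 2) = Rational(5248681, 11449)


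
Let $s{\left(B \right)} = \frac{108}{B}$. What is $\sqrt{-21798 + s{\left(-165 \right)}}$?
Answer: $\frac{3 i \sqrt{7326770}}{55} \approx 147.64 i$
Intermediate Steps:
$\sqrt{-21798 + s{\left(-165 \right)}} = \sqrt{-21798 + \frac{108}{-165}} = \sqrt{-21798 + 108 \left(- \frac{1}{165}\right)} = \sqrt{-21798 - \frac{36}{55}} = \sqrt{- \frac{1198926}{55}} = \frac{3 i \sqrt{7326770}}{55}$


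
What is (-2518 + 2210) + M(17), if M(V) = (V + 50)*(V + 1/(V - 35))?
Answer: 14891/18 ≈ 827.28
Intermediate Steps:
M(V) = (50 + V)*(V + 1/(-35 + V))
(-2518 + 2210) + M(17) = (-2518 + 2210) + (50 + 17**3 - 1749*17 + 15*17**2)/(-35 + 17) = -308 + (50 + 4913 - 29733 + 15*289)/(-18) = -308 - (50 + 4913 - 29733 + 4335)/18 = -308 - 1/18*(-20435) = -308 + 20435/18 = 14891/18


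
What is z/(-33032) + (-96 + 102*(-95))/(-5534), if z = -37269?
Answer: 264748899/91399544 ≈ 2.8966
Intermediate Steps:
z/(-33032) + (-96 + 102*(-95))/(-5534) = -37269/(-33032) + (-96 + 102*(-95))/(-5534) = -37269*(-1/33032) + (-96 - 9690)*(-1/5534) = 37269/33032 - 9786*(-1/5534) = 37269/33032 + 4893/2767 = 264748899/91399544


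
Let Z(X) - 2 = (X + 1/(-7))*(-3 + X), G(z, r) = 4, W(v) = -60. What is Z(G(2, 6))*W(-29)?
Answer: -2460/7 ≈ -351.43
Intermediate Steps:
Z(X) = 2 + (-3 + X)*(-⅐ + X) (Z(X) = 2 + (X + 1/(-7))*(-3 + X) = 2 + (X + 1*(-⅐))*(-3 + X) = 2 + (X - ⅐)*(-3 + X) = 2 + (-⅐ + X)*(-3 + X) = 2 + (-3 + X)*(-⅐ + X))
Z(G(2, 6))*W(-29) = (17/7 + 4² - 22/7*4)*(-60) = (17/7 + 16 - 88/7)*(-60) = (41/7)*(-60) = -2460/7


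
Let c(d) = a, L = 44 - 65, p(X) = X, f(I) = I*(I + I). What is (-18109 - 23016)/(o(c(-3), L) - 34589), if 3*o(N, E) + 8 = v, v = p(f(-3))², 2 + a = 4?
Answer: 123375/103451 ≈ 1.1926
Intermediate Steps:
f(I) = 2*I² (f(I) = I*(2*I) = 2*I²)
a = 2 (a = -2 + 4 = 2)
L = -21
c(d) = 2
v = 324 (v = (2*(-3)²)² = (2*9)² = 18² = 324)
o(N, E) = 316/3 (o(N, E) = -8/3 + (⅓)*324 = -8/3 + 108 = 316/3)
(-18109 - 23016)/(o(c(-3), L) - 34589) = (-18109 - 23016)/(316/3 - 34589) = -41125/(-103451/3) = -41125*(-3/103451) = 123375/103451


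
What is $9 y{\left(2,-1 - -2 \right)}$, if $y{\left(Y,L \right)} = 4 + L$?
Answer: $45$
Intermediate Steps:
$9 y{\left(2,-1 - -2 \right)} = 9 \left(4 - -1\right) = 9 \left(4 + \left(-1 + 2\right)\right) = 9 \left(4 + 1\right) = 9 \cdot 5 = 45$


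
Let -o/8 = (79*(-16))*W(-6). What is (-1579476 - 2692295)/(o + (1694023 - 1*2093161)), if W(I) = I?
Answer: 4271771/459810 ≈ 9.2903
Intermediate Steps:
o = -60672 (o = -8*79*(-16)*(-6) = -(-10112)*(-6) = -8*7584 = -60672)
(-1579476 - 2692295)/(o + (1694023 - 1*2093161)) = (-1579476 - 2692295)/(-60672 + (1694023 - 1*2093161)) = -4271771/(-60672 + (1694023 - 2093161)) = -4271771/(-60672 - 399138) = -4271771/(-459810) = -4271771*(-1/459810) = 4271771/459810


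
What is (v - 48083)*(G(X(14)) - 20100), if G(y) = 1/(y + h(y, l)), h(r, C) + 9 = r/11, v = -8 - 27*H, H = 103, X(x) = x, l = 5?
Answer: 70553817208/69 ≈ 1.0225e+9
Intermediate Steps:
v = -2789 (v = -8 - 27*103 = -8 - 2781 = -2789)
h(r, C) = -9 + r/11
G(y) = 1/(-9 + 12*y/11) (G(y) = 1/(y + (-9 + y/11)) = 1/(-9 + 12*y/11))
(v - 48083)*(G(X(14)) - 20100) = (-2789 - 48083)*(11/(3*(-33 + 4*14)) - 20100) = -50872*(11/(3*(-33 + 56)) - 20100) = -50872*((11/3)/23 - 20100) = -50872*((11/3)*(1/23) - 20100) = -50872*(11/69 - 20100) = -50872*(-1386889/69) = 70553817208/69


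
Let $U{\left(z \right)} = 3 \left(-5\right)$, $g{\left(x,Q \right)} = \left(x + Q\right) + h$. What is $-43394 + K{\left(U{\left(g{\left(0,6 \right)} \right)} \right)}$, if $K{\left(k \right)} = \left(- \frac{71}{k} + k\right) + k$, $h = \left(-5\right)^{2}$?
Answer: $- \frac{651289}{15} \approx -43419.0$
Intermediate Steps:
$h = 25$
$g{\left(x,Q \right)} = 25 + Q + x$ ($g{\left(x,Q \right)} = \left(x + Q\right) + 25 = \left(Q + x\right) + 25 = 25 + Q + x$)
$U{\left(z \right)} = -15$
$K{\left(k \right)} = - \frac{71}{k} + 2 k$ ($K{\left(k \right)} = \left(k - \frac{71}{k}\right) + k = - \frac{71}{k} + 2 k$)
$-43394 + K{\left(U{\left(g{\left(0,6 \right)} \right)} \right)} = -43394 + \left(- \frac{71}{-15} + 2 \left(-15\right)\right) = -43394 - \frac{379}{15} = - \frac{651289}{15}$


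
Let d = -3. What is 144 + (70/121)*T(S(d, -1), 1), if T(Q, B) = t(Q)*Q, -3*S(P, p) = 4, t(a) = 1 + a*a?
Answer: 463448/3267 ≈ 141.86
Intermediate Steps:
t(a) = 1 + a²
S(P, p) = -4/3 (S(P, p) = -⅓*4 = -4/3)
T(Q, B) = Q*(1 + Q²) (T(Q, B) = (1 + Q²)*Q = Q*(1 + Q²))
144 + (70/121)*T(S(d, -1), 1) = 144 + (70/121)*(-4/3 + (-4/3)³) = 144 + (70*(1/121))*(-4/3 - 64/27) = 144 + (70/121)*(-100/27) = 144 - 7000/3267 = 463448/3267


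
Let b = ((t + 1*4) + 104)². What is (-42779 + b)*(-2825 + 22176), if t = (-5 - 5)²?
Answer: 9385235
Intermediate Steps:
t = 100 (t = (-10)² = 100)
b = 43264 (b = ((100 + 1*4) + 104)² = ((100 + 4) + 104)² = (104 + 104)² = 208² = 43264)
(-42779 + b)*(-2825 + 22176) = (-42779 + 43264)*(-2825 + 22176) = 485*19351 = 9385235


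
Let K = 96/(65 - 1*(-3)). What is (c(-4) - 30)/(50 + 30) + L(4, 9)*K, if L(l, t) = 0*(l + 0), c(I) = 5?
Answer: -5/16 ≈ -0.31250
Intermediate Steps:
L(l, t) = 0 (L(l, t) = 0*l = 0)
K = 24/17 (K = 96/(65 + 3) = 96/68 = 96*(1/68) = 24/17 ≈ 1.4118)
(c(-4) - 30)/(50 + 30) + L(4, 9)*K = (5 - 30)/(50 + 30) + 0*(24/17) = -25/80 + 0 = -25*1/80 + 0 = -5/16 + 0 = -5/16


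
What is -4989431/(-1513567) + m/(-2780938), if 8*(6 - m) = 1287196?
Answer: 28237642716785/8418271971692 ≈ 3.3543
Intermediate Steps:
m = -321787/2 (m = 6 - 1/8*1287196 = 6 - 321799/2 = -321787/2 ≈ -1.6089e+5)
-4989431/(-1513567) + m/(-2780938) = -4989431/(-1513567) - 321787/2/(-2780938) = -4989431*(-1/1513567) - 321787/2*(-1/2780938) = 4989431/1513567 + 321787/5561876 = 28237642716785/8418271971692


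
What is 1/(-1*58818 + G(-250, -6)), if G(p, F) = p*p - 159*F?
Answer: 1/4636 ≈ 0.00021570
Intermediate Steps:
G(p, F) = p² - 159*F
1/(-1*58818 + G(-250, -6)) = 1/(-1*58818 + ((-250)² - 159*(-6))) = 1/(-58818 + (62500 + 954)) = 1/(-58818 + 63454) = 1/4636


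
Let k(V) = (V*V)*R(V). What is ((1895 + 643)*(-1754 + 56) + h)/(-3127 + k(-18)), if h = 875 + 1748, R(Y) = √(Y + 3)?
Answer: 13467679427/11352769 + 1395435924*I*√15/11352769 ≈ 1186.3 + 476.05*I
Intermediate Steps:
R(Y) = √(3 + Y)
h = 2623
k(V) = V²*√(3 + V) (k(V) = (V*V)*√(3 + V) = V²*√(3 + V))
((1895 + 643)*(-1754 + 56) + h)/(-3127 + k(-18)) = ((1895 + 643)*(-1754 + 56) + 2623)/(-3127 + (-18)²*√(3 - 18)) = (2538*(-1698) + 2623)/(-3127 + 324*√(-15)) = (-4309524 + 2623)/(-3127 + 324*(I*√15)) = -4306901/(-3127 + 324*I*√15)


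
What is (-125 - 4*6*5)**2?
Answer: 60025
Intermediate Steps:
(-125 - 4*6*5)**2 = (-125 - 24*5)**2 = (-125 - 120)**2 = (-245)**2 = 60025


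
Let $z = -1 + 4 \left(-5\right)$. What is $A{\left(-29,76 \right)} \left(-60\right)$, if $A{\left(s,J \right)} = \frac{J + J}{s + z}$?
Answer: $\frac{912}{5} \approx 182.4$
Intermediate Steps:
$z = -21$ ($z = -1 - 20 = -21$)
$A{\left(s,J \right)} = \frac{2 J}{-21 + s}$ ($A{\left(s,J \right)} = \frac{J + J}{s - 21} = \frac{2 J}{-21 + s}$)
$A{\left(-29,76 \right)} \left(-60\right) = 2 \cdot 76 \frac{1}{-21 - 29} \left(-60\right) = 2 \cdot 76 \frac{1}{-50} \left(-60\right) = 2 \cdot 76 \left(- \frac{1}{50}\right) \left(-60\right) = \left(- \frac{76}{25}\right) \left(-60\right) = \frac{912}{5}$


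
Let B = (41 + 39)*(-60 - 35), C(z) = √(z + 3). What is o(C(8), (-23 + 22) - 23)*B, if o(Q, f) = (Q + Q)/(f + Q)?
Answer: 33440/113 + 72960*√11/113 ≈ 2437.4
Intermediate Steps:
C(z) = √(3 + z)
B = -7600 (B = 80*(-95) = -7600)
o(Q, f) = 2*Q/(Q + f) (o(Q, f) = (2*Q)/(Q + f) = 2*Q/(Q + f))
o(C(8), (-23 + 22) - 23)*B = (2*√(3 + 8)/(√(3 + 8) + ((-23 + 22) - 23)))*(-7600) = (2*√11/(√11 + (-1 - 23)))*(-7600) = (2*√11/(√11 - 24))*(-7600) = (2*√11/(-24 + √11))*(-7600) = -15200*√11/(-24 + √11)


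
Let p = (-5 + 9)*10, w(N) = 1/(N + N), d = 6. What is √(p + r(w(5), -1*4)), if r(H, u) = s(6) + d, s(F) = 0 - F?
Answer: 2*√10 ≈ 6.3246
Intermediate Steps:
s(F) = -F
w(N) = 1/(2*N)
r(H, u) = 0 (r(H, u) = -1*6 + 6 = -6 + 6 = 0)
p = 40 (p = 4*10 = 40)
√(p + r(w(5), -1*4)) = √(40 + 0) = √40 = 2*√10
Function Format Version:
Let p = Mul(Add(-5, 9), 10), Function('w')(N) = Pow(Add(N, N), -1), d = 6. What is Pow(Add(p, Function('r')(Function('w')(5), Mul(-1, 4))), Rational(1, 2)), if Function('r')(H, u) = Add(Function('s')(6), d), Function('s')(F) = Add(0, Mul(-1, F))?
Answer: Mul(2, Pow(10, Rational(1, 2))) ≈ 6.3246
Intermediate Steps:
Function('s')(F) = Mul(-1, F)
Function('w')(N) = Mul(Rational(1, 2), Pow(N, -1)) (Function('w')(N) = Pow(Mul(2, N), -1) = Mul(Rational(1, 2), Pow(N, -1)))
Function('r')(H, u) = 0 (Function('r')(H, u) = Add(Mul(-1, 6), 6) = Add(-6, 6) = 0)
p = 40 (p = Mul(4, 10) = 40)
Pow(Add(p, Function('r')(Function('w')(5), Mul(-1, 4))), Rational(1, 2)) = Pow(Add(40, 0), Rational(1, 2)) = Pow(40, Rational(1, 2)) = Mul(2, Pow(10, Rational(1, 2)))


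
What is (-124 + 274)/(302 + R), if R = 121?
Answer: 50/141 ≈ 0.35461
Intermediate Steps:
(-124 + 274)/(302 + R) = (-124 + 274)/(302 + 121) = 150/423 = 150*(1/423) = 50/141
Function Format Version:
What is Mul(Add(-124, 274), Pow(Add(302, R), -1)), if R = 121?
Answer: Rational(50, 141) ≈ 0.35461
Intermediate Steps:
Mul(Add(-124, 274), Pow(Add(302, R), -1)) = Mul(Add(-124, 274), Pow(Add(302, 121), -1)) = Mul(150, Pow(423, -1)) = Mul(150, Rational(1, 423)) = Rational(50, 141)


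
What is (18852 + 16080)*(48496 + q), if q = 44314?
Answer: 3242038920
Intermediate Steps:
(18852 + 16080)*(48496 + q) = (18852 + 16080)*(48496 + 44314) = 34932*92810 = 3242038920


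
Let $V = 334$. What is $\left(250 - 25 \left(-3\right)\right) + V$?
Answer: $659$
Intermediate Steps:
$\left(250 - 25 \left(-3\right)\right) + V = \left(250 - 25 \left(-3\right)\right) + 334 = \left(250 - -75\right) + 334 = \left(250 + 75\right) + 334 = 325 + 334 = 659$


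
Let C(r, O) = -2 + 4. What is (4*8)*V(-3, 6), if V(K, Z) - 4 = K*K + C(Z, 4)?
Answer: 480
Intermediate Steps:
C(r, O) = 2
V(K, Z) = 6 + K² (V(K, Z) = 4 + (K*K + 2) = 4 + (K² + 2) = 4 + (2 + K²) = 6 + K²)
(4*8)*V(-3, 6) = (4*8)*(6 + (-3)²) = 32*(6 + 9) = 32*15 = 480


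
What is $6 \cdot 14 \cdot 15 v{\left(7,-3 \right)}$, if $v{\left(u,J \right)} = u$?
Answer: $8820$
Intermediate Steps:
$6 \cdot 14 \cdot 15 v{\left(7,-3 \right)} = 6 \cdot 14 \cdot 15 \cdot 7 = 84 \cdot 15 \cdot 7 = 1260 \cdot 7 = 8820$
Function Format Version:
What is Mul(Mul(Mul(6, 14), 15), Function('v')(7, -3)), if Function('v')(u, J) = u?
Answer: 8820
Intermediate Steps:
Mul(Mul(Mul(6, 14), 15), Function('v')(7, -3)) = Mul(Mul(Mul(6, 14), 15), 7) = Mul(Mul(84, 15), 7) = Mul(1260, 7) = 8820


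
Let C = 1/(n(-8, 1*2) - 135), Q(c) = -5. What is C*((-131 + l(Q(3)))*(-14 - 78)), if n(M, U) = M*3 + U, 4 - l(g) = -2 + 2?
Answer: -11684/157 ≈ -74.420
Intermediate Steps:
l(g) = 4 (l(g) = 4 - (-2 + 2) = 4 - 1*0 = 4 + 0 = 4)
n(M, U) = U + 3*M (n(M, U) = 3*M + U = U + 3*M)
C = -1/157 (C = 1/((1*2 + 3*(-8)) - 135) = 1/((2 - 24) - 135) = 1/(-22 - 135) = 1/(-157) = -1/157 ≈ -0.0063694)
C*((-131 + l(Q(3)))*(-14 - 78)) = -(-131 + 4)*(-14 - 78)/157 = -(-127)*(-92)/157 = -1/157*11684 = -11684/157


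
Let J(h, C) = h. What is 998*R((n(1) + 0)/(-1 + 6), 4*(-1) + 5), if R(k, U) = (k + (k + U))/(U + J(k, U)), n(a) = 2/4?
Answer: 11976/11 ≈ 1088.7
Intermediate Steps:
n(a) = ½ (n(a) = 2*(¼) = ½)
R(k, U) = (U + 2*k)/(U + k) (R(k, U) = (k + (k + U))/(U + k) = (k + (U + k))/(U + k) = (U + 2*k)/(U + k))
998*R((n(1) + 0)/(-1 + 6), 4*(-1) + 5) = 998*(((4*(-1) + 5) + 2*((½ + 0)/(-1 + 6)))/((4*(-1) + 5) + (½ + 0)/(-1 + 6))) = 998*(((-4 + 5) + 2*((½)/5))/((-4 + 5) + (½)/5)) = 998*((1 + 2*((½)*(⅕)))/(1 + (½)*(⅕))) = 998*((1 + 2*(⅒))/(1 + ⅒)) = 998*((1 + ⅕)/(11/10)) = 998*((10/11)*(6/5)) = 998*(12/11) = 11976/11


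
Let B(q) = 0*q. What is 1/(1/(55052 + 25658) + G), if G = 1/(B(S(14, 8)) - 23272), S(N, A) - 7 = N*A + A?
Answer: -939141560/28719 ≈ -32701.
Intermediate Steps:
S(N, A) = 7 + A + A*N (S(N, A) = 7 + (N*A + A) = 7 + (A*N + A) = 7 + (A + A*N) = 7 + A + A*N)
B(q) = 0
G = -1/23272 (G = 1/(0 - 23272) = 1/(-23272) = -1/23272 ≈ -4.2970e-5)
1/(1/(55052 + 25658) + G) = 1/(1/(55052 + 25658) - 1/23272) = 1/(1/80710 - 1/23272) = 1/(-28719/939141560) = -939141560/28719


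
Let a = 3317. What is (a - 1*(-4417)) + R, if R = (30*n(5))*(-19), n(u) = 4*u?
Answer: -3666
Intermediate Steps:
R = -11400 (R = (30*(4*5))*(-19) = (30*20)*(-19) = 600*(-19) = -11400)
(a - 1*(-4417)) + R = (3317 - 1*(-4417)) - 11400 = (3317 + 4417) - 11400 = 7734 - 11400 = -3666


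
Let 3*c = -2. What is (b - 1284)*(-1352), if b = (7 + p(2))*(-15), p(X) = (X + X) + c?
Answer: 1945528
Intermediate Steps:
c = -2/3 (c = (1/3)*(-2) = -2/3 ≈ -0.66667)
p(X) = -2/3 + 2*X (p(X) = (X + X) - 2/3 = 2*X - 2/3 = -2/3 + 2*X)
b = -155 (b = (7 + (-2/3 + 2*2))*(-15) = (7 + (-2/3 + 4))*(-15) = (7 + 10/3)*(-15) = (31/3)*(-15) = -155)
(b - 1284)*(-1352) = (-155 - 1284)*(-1352) = -1439*(-1352) = 1945528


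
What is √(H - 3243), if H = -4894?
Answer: I*√8137 ≈ 90.205*I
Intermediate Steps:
√(H - 3243) = √(-4894 - 3243) = √(-8137) = I*√8137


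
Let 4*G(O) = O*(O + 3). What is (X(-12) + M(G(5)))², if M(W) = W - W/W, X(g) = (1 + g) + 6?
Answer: 16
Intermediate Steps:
X(g) = 7 + g
G(O) = O*(3 + O)/4 (G(O) = (O*(O + 3))/4 = (O*(3 + O))/4 = O*(3 + O)/4)
M(W) = -1 + W (M(W) = W - 1*1 = W - 1 = -1 + W)
(X(-12) + M(G(5)))² = ((7 - 12) + (-1 + (¼)*5*(3 + 5)))² = (-5 + (-1 + (¼)*5*8))² = (-5 + (-1 + 10))² = (-5 + 9)² = 4² = 16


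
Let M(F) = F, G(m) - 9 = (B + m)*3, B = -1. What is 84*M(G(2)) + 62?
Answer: 1070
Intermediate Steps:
G(m) = 6 + 3*m (G(m) = 9 + (-1 + m)*3 = 9 + (-3 + 3*m) = 6 + 3*m)
84*M(G(2)) + 62 = 84*(6 + 3*2) + 62 = 84*(6 + 6) + 62 = 84*12 + 62 = 1008 + 62 = 1070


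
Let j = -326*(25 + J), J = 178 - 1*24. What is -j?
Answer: 58354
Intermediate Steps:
J = 154 (J = 178 - 24 = 154)
j = -58354 (j = -326*(25 + 154) = -326*179 = -58354)
-j = -1*(-58354) = 58354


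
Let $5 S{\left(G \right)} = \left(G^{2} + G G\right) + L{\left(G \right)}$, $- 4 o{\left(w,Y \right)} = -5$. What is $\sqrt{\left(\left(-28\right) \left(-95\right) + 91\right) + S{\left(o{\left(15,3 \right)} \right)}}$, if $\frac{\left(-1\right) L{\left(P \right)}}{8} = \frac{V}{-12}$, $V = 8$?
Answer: $\frac{\sqrt{9909690}}{60} \approx 52.466$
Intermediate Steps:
$o{\left(w,Y \right)} = \frac{5}{4}$ ($o{\left(w,Y \right)} = \left(- \frac{1}{4}\right) \left(-5\right) = \frac{5}{4}$)
$L{\left(P \right)} = \frac{16}{3}$ ($L{\left(P \right)} = - 8 \frac{8}{-12} = - 8 \cdot 8 \left(- \frac{1}{12}\right) = \left(-8\right) \left(- \frac{2}{3}\right) = \frac{16}{3}$)
$S{\left(G \right)} = \frac{16}{15} + \frac{2 G^{2}}{5}$ ($S{\left(G \right)} = \frac{\left(G^{2} + G G\right) + \frac{16}{3}}{5} = \frac{\left(G^{2} + G^{2}\right) + \frac{16}{3}}{5} = \frac{2 G^{2} + \frac{16}{3}}{5} = \frac{\frac{16}{3} + 2 G^{2}}{5} = \frac{16}{15} + \frac{2 G^{2}}{5}$)
$\sqrt{\left(\left(-28\right) \left(-95\right) + 91\right) + S{\left(o{\left(15,3 \right)} \right)}} = \sqrt{\left(\left(-28\right) \left(-95\right) + 91\right) + \left(\frac{16}{15} + \frac{2 \left(\frac{5}{4}\right)^{2}}{5}\right)} = \sqrt{\left(2660 + 91\right) + \left(\frac{16}{15} + \frac{2}{5} \cdot \frac{25}{16}\right)} = \sqrt{2751 + \left(\frac{16}{15} + \frac{5}{8}\right)} = \sqrt{2751 + \frac{203}{120}} = \sqrt{\frac{330323}{120}} = \frac{\sqrt{9909690}}{60}$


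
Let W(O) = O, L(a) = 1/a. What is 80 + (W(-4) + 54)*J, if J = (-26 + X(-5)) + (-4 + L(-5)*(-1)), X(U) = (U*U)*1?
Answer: -160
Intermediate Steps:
X(U) = U² (X(U) = U²*1 = U²)
J = -24/5 (J = (-26 + (-5)²) + (-4 - 1/(-5)) = (-26 + 25) + (-4 - ⅕*(-1)) = -1 + (-4 + ⅕) = -1 - 19/5 = -24/5 ≈ -4.8000)
80 + (W(-4) + 54)*J = 80 + (-4 + 54)*(-24/5) = 80 + 50*(-24/5) = 80 - 240 = -160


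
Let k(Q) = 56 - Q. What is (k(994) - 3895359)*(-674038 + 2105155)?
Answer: -5576056873749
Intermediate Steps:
(k(994) - 3895359)*(-674038 + 2105155) = ((56 - 1*994) - 3895359)*(-674038 + 2105155) = ((56 - 994) - 3895359)*1431117 = (-938 - 3895359)*1431117 = -3896297*1431117 = -5576056873749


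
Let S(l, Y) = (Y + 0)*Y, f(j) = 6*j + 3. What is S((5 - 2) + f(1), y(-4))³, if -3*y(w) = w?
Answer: 4096/729 ≈ 5.6187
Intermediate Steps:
y(w) = -w/3
f(j) = 3 + 6*j
S(l, Y) = Y² (S(l, Y) = Y*Y = Y²)
S((5 - 2) + f(1), y(-4))³ = ((-⅓*(-4))²)³ = ((4/3)²)³ = (16/9)³ = 4096/729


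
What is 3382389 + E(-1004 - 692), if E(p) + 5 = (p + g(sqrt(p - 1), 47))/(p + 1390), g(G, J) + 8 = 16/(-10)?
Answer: 2587528024/765 ≈ 3.3824e+6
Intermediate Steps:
g(G, J) = -48/5 (g(G, J) = -8 + 16/(-10) = -8 + 16*(-1/10) = -8 - 8/5 = -48/5)
E(p) = -5 + (-48/5 + p)/(1390 + p) (E(p) = -5 + (p - 48/5)/(p + 1390) = -5 + (-48/5 + p)/(1390 + p))
3382389 + E(-1004 - 692) = 3382389 + 2*(-17399 - 10*(-1004 - 692))/(5*(1390 + (-1004 - 692))) = 3382389 + 2*(-17399 - 10*(-1696))/(5*(1390 - 1696)) = 3382389 + (2/5)*(-17399 + 16960)/(-306) = 3382389 + (2/5)*(-1/306)*(-439) = 3382389 + 439/765 = 2587528024/765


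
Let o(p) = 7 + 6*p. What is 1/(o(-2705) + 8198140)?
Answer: 1/8181917 ≈ 1.2222e-7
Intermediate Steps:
1/(o(-2705) + 8198140) = 1/((7 + 6*(-2705)) + 8198140) = 1/((7 - 16230) + 8198140) = 1/(-16223 + 8198140) = 1/8181917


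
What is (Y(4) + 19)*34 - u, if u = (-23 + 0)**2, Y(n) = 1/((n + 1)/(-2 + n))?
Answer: 653/5 ≈ 130.60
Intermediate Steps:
Y(n) = (-2 + n)/(1 + n) (Y(n) = 1/((1 + n)/(-2 + n)) = (-2 + n)/(1 + n))
u = 529 (u = (-23)**2 = 529)
(Y(4) + 19)*34 - u = ((-2 + 4)/(1 + 4) + 19)*34 - 1*529 = (2/5 + 19)*34 - 529 = (97/5)*34 - 529 = 3298/5 - 529 = 653/5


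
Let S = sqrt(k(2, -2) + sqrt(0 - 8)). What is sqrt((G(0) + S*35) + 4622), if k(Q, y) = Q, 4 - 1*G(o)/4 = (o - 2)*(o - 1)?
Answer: sqrt(4630 + 35*sqrt(2)*sqrt(1 + I*sqrt(2))) ≈ 68.468 + 0.2187*I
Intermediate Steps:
G(o) = 16 - 4*(-1 + o)*(-2 + o) (G(o) = 16 - 4*(o - 2)*(o - 1) = 16 - 4*(-2 + o)*(-1 + o) = 16 - 4*(-1 + o)*(-2 + o))
S = sqrt(2 + 2*I*sqrt(2)) (S = sqrt(2 + sqrt(0 - 8)) = sqrt(2 + sqrt(-8)) = sqrt(2 + 2*I*sqrt(2)) ≈ 1.6529 + 0.8556*I)
sqrt((G(0) + S*35) + 4622) = sqrt(((8 - 4*0**2 + 12*0) + sqrt(2 + 2*I*sqrt(2))*35) + 4622) = sqrt(((8 - 4*0 + 0) + 35*sqrt(2 + 2*I*sqrt(2))) + 4622) = sqrt(((8 + 0 + 0) + 35*sqrt(2 + 2*I*sqrt(2))) + 4622) = sqrt((8 + 35*sqrt(2 + 2*I*sqrt(2))) + 4622) = sqrt(4630 + 35*sqrt(2 + 2*I*sqrt(2)))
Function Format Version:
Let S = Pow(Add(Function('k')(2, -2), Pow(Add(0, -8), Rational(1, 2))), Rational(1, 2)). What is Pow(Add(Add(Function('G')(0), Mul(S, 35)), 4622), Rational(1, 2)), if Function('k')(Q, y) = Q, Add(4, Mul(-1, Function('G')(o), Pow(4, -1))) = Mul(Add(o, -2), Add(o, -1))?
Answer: Pow(Add(4630, Mul(35, Pow(2, Rational(1, 2)), Pow(Add(1, Mul(I, Pow(2, Rational(1, 2)))), Rational(1, 2)))), Rational(1, 2)) ≈ Add(68.468, Mul(0.2187, I))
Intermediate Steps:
Function('G')(o) = Add(16, Mul(-4, Add(-1, o), Add(-2, o))) (Function('G')(o) = Add(16, Mul(-4, Mul(Add(o, -2), Add(o, -1)))) = Add(16, Mul(-4, Mul(Add(-2, o), Add(-1, o)))) = Add(16, Mul(-4, Mul(Add(-1, o), Add(-2, o)))) = Add(16, Mul(-4, Add(-1, o), Add(-2, o))))
S = Pow(Add(2, Mul(2, I, Pow(2, Rational(1, 2)))), Rational(1, 2)) (S = Pow(Add(2, Pow(Add(0, -8), Rational(1, 2))), Rational(1, 2)) = Pow(Add(2, Pow(-8, Rational(1, 2))), Rational(1, 2)) = Pow(Add(2, Mul(2, I, Pow(2, Rational(1, 2)))), Rational(1, 2)) ≈ Add(1.6529, Mul(0.85560, I)))
Pow(Add(Add(Function('G')(0), Mul(S, 35)), 4622), Rational(1, 2)) = Pow(Add(Add(Add(8, Mul(-4, Pow(0, 2)), Mul(12, 0)), Mul(Pow(Add(2, Mul(2, I, Pow(2, Rational(1, 2)))), Rational(1, 2)), 35)), 4622), Rational(1, 2)) = Pow(Add(Add(Add(8, Mul(-4, 0), 0), Mul(35, Pow(Add(2, Mul(2, I, Pow(2, Rational(1, 2)))), Rational(1, 2)))), 4622), Rational(1, 2)) = Pow(Add(Add(Add(8, 0, 0), Mul(35, Pow(Add(2, Mul(2, I, Pow(2, Rational(1, 2)))), Rational(1, 2)))), 4622), Rational(1, 2)) = Pow(Add(Add(8, Mul(35, Pow(Add(2, Mul(2, I, Pow(2, Rational(1, 2)))), Rational(1, 2)))), 4622), Rational(1, 2)) = Pow(Add(4630, Mul(35, Pow(Add(2, Mul(2, I, Pow(2, Rational(1, 2)))), Rational(1, 2)))), Rational(1, 2))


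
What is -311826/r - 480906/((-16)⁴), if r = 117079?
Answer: -38369911155/3836444672 ≈ -10.001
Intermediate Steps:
-311826/r - 480906/((-16)⁴) = -311826/117079 - 480906/((-16)⁴) = -311826*1/117079 - 480906/65536 = -311826/117079 - 480906*1/65536 = -311826/117079 - 240453/32768 = -38369911155/3836444672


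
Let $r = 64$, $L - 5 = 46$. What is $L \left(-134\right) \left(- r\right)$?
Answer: $437376$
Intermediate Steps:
$L = 51$ ($L = 5 + 46 = 51$)
$L \left(-134\right) \left(- r\right) = 51 \left(-134\right) \left(\left(-1\right) 64\right) = \left(-6834\right) \left(-64\right) = 437376$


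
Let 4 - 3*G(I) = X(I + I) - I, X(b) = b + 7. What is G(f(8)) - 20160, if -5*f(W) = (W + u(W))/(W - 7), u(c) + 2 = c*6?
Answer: -100787/5 ≈ -20157.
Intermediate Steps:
u(c) = -2 + 6*c (u(c) = -2 + c*6 = -2 + 6*c)
f(W) = -(-2 + 7*W)/(5*(-7 + W)) (f(W) = -(W + (-2 + 6*W))/(5*(W - 7)) = -(-2 + 7*W)/(5*(-7 + W)))
X(b) = 7 + b
G(I) = -1 - I/3 (G(I) = 4/3 - ((7 + (I + I)) - I)/3 = 4/3 - ((7 + 2*I) - I)/3 = 4/3 - (7 + I)/3 = 4/3 + (-7/3 - I/3) = -1 - I/3)
G(f(8)) - 20160 = (-1 - (2 - 7*8)/(15*(-7 + 8))) - 20160 = (-1 - (2 - 56)/(15*1)) - 20160 = (-1 - (-54)/15) - 20160 = (-1 - 1/3*(-54/5)) - 20160 = (-1 + 18/5) - 20160 = 13/5 - 20160 = -100787/5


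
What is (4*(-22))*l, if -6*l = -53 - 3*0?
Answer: -2332/3 ≈ -777.33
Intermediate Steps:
l = 53/6 (l = -(-53 - 3*0)/6 = -(-53 + 0)/6 = -⅙*(-53) = 53/6 ≈ 8.8333)
(4*(-22))*l = (4*(-22))*(53/6) = -88*53/6 = -2332/3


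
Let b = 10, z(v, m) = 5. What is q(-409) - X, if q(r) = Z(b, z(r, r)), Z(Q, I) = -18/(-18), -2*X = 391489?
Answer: 391491/2 ≈ 1.9575e+5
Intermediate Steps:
X = -391489/2 (X = -1/2*391489 = -391489/2 ≈ -1.9574e+5)
Z(Q, I) = 1 (Z(Q, I) = -18*(-1/18) = 1)
q(r) = 1
q(-409) - X = 1 - 1*(-391489/2) = 1 + 391489/2 = 391491/2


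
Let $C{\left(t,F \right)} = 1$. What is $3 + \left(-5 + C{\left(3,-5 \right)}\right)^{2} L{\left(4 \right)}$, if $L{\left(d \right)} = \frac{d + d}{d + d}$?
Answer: $19$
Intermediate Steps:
$L{\left(d \right)} = 1$ ($L{\left(d \right)} = \frac{2 d}{2 d} = 2 d \frac{1}{2 d} = 1$)
$3 + \left(-5 + C{\left(3,-5 \right)}\right)^{2} L{\left(4 \right)} = 3 + \left(-5 + 1\right)^{2} \cdot 1 = 3 + \left(-4\right)^{2} \cdot 1 = 3 + 16 \cdot 1 = 3 + 16 = 19$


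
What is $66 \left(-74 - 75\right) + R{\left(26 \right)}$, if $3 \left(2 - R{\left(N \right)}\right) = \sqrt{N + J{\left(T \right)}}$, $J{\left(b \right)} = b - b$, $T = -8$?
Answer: $-9832 - \frac{\sqrt{26}}{3} \approx -9833.7$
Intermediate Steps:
$J{\left(b \right)} = 0$
$R{\left(N \right)} = 2 - \frac{\sqrt{N}}{3}$ ($R{\left(N \right)} = 2 - \frac{\sqrt{N + 0}}{3} = 2 - \frac{\sqrt{N}}{3}$)
$66 \left(-74 - 75\right) + R{\left(26 \right)} = 66 \left(-74 - 75\right) + \left(2 - \frac{\sqrt{26}}{3}\right) = 66 \left(-149\right) + \left(2 - \frac{\sqrt{26}}{3}\right) = -9834 + \left(2 - \frac{\sqrt{26}}{3}\right) = -9832 - \frac{\sqrt{26}}{3}$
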